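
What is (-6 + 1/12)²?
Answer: 5041/144 ≈ 35.007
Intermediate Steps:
(-6 + 1/12)² = (-71/12)² = 5041/144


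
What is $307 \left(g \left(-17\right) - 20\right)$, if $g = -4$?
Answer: $14736$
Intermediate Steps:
$307 \left(g \left(-17\right) - 20\right) = 307 \left(\left(-4\right) \left(-17\right) - 20\right) = 307 \left(68 - 20\right) = 307 \cdot 48 = 14736$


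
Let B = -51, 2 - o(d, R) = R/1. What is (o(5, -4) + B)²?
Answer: 2025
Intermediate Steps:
o(d, R) = 2 - R (o(d, R) = 2 - R/1 = 2 - R)
(o(5, -4) + B)² = ((2 - 1*(-4)) - 51)² = ((2 + 4) - 51)² = (6 - 51)² = (-45)² = 2025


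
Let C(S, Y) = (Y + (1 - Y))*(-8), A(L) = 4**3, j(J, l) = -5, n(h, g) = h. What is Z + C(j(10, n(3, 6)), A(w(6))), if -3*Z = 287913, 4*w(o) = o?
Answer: -95979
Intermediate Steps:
w(o) = o/4
A(L) = 64
Z = -95971 (Z = -1/3*287913 = -95971)
C(S, Y) = -8 (C(S, Y) = 1*(-8) = -8)
Z + C(j(10, n(3, 6)), A(w(6))) = -95971 - 8 = -95979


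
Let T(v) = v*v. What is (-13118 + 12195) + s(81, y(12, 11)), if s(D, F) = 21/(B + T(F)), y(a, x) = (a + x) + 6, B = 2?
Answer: -259356/281 ≈ -922.97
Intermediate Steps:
T(v) = v²
y(a, x) = 6 + a + x
s(D, F) = 21/(2 + F²)
(-13118 + 12195) + s(81, y(12, 11)) = (-13118 + 12195) + 21/(2 + (6 + 12 + 11)²) = -923 + 21/(2 + 29²) = -923 + 21/(2 + 841) = -923 + 21/843 = -923 + 21*(1/843) = -923 + 7/281 = -259356/281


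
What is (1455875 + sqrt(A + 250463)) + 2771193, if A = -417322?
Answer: 4227068 + 11*I*sqrt(1379) ≈ 4.2271e+6 + 408.48*I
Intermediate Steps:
(1455875 + sqrt(A + 250463)) + 2771193 = (1455875 + sqrt(-417322 + 250463)) + 2771193 = (1455875 + sqrt(-166859)) + 2771193 = (1455875 + 11*I*sqrt(1379)) + 2771193 = 4227068 + 11*I*sqrt(1379)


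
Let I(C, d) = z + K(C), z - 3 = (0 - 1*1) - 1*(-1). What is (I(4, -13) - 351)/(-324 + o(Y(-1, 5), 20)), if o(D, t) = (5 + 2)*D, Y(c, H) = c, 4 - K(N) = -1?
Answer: 343/331 ≈ 1.0363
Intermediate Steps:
z = 3 (z = 3 + ((0 - 1*1) - 1*(-1)) = 3 + ((0 - 1) + 1) = 3 + (-1 + 1) = 3 + 0 = 3)
K(N) = 5 (K(N) = 4 - 1*(-1) = 4 + 1 = 5)
I(C, d) = 8 (I(C, d) = 3 + 5 = 8)
o(D, t) = 7*D
(I(4, -13) - 351)/(-324 + o(Y(-1, 5), 20)) = (8 - 351)/(-324 + 7*(-1)) = -343/(-324 - 7) = -343/(-331) = -343*(-1/331) = 343/331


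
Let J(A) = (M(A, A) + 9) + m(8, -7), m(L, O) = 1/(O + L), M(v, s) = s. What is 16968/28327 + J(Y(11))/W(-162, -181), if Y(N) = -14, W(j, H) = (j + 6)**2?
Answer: 7938845/13257036 ≈ 0.59884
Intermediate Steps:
m(L, O) = 1/(L + O)
W(j, H) = (6 + j)**2
J(A) = 10 + A (J(A) = (A + 9) + 1/(8 - 7) = (9 + A) + 1/1 = (9 + A) + 1 = 10 + A)
16968/28327 + J(Y(11))/W(-162, -181) = 16968/28327 + (10 - 14)/((6 - 162)**2) = 16968*(1/28327) - 4/((-156)**2) = 16968/28327 - 4/24336 = 16968/28327 - 4*1/24336 = 16968/28327 - 1/6084 = 7938845/13257036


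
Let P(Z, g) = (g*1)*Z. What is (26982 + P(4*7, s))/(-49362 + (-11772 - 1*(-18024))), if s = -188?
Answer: -10859/21555 ≈ -0.50378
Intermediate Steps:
P(Z, g) = Z*g (P(Z, g) = g*Z = Z*g)
(26982 + P(4*7, s))/(-49362 + (-11772 - 1*(-18024))) = (26982 + (4*7)*(-188))/(-49362 + (-11772 - 1*(-18024))) = (26982 + 28*(-188))/(-49362 + (-11772 + 18024)) = (26982 - 5264)/(-49362 + 6252) = 21718/(-43110) = 21718*(-1/43110) = -10859/21555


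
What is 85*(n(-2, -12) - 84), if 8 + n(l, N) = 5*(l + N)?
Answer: -13770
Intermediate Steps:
n(l, N) = -8 + 5*N + 5*l (n(l, N) = -8 + 5*(l + N) = -8 + 5*(N + l) = -8 + (5*N + 5*l) = -8 + 5*N + 5*l)
85*(n(-2, -12) - 84) = 85*((-8 + 5*(-12) + 5*(-2)) - 84) = 85*((-8 - 60 - 10) - 84) = 85*(-78 - 84) = 85*(-162) = -13770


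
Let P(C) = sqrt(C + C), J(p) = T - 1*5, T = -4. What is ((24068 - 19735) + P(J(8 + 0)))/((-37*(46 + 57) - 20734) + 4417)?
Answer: -4333/20128 - 3*I*sqrt(2)/20128 ≈ -0.21527 - 0.00021078*I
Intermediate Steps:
J(p) = -9 (J(p) = -4 - 1*5 = -4 - 5 = -9)
P(C) = sqrt(2)*sqrt(C) (P(C) = sqrt(2*C) = sqrt(2)*sqrt(C))
((24068 - 19735) + P(J(8 + 0)))/((-37*(46 + 57) - 20734) + 4417) = ((24068 - 19735) + sqrt(2)*sqrt(-9))/((-37*(46 + 57) - 20734) + 4417) = (4333 + sqrt(2)*(3*I))/((-37*103 - 20734) + 4417) = (4333 + 3*I*sqrt(2))/((-3811 - 20734) + 4417) = (4333 + 3*I*sqrt(2))/(-24545 + 4417) = (4333 + 3*I*sqrt(2))/(-20128) = (4333 + 3*I*sqrt(2))*(-1/20128) = -4333/20128 - 3*I*sqrt(2)/20128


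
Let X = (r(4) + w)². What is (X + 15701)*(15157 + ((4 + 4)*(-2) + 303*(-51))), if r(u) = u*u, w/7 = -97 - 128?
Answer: -763208784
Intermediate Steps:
w = -1575 (w = 7*(-97 - 128) = 7*(-225) = -1575)
r(u) = u²
X = 2430481 (X = (4² - 1575)² = (16 - 1575)² = (-1559)² = 2430481)
(X + 15701)*(15157 + ((4 + 4)*(-2) + 303*(-51))) = (2430481 + 15701)*(15157 + ((4 + 4)*(-2) + 303*(-51))) = 2446182*(15157 + (8*(-2) - 15453)) = 2446182*(15157 + (-16 - 15453)) = 2446182*(15157 - 15469) = 2446182*(-312) = -763208784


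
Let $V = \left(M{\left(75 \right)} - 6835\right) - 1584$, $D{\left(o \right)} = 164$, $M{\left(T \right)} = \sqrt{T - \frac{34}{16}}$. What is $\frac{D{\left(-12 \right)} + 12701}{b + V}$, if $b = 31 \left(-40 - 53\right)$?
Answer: $- \frac{1163201840}{1021881049} - \frac{25730 \sqrt{1166}}{1021881049} \approx -1.1392$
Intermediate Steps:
$M{\left(T \right)} = \sqrt{- \frac{17}{8} + T}$ ($M{\left(T \right)} = \sqrt{T - \frac{17}{8}} = \sqrt{- \frac{17}{8} + T}$)
$b = -2883$ ($b = 31 \left(-93\right) = -2883$)
$V = -8419 + \frac{\sqrt{1166}}{4}$ ($V = \left(\frac{\sqrt{-34 + 16 \cdot 75}}{4} - 6835\right) - 1584 = \left(\frac{\sqrt{-34 + 1200}}{4} - 6835\right) - 1584 = \left(\frac{\sqrt{1166}}{4} - 6835\right) - 1584 = \left(-6835 + \frac{\sqrt{1166}}{4}\right) - 1584 = -8419 + \frac{\sqrt{1166}}{4} \approx -8410.5$)
$\frac{D{\left(-12 \right)} + 12701}{b + V} = \frac{164 + 12701}{-2883 - \left(8419 - \frac{\sqrt{1166}}{4}\right)} = \frac{12865}{-11302 + \frac{\sqrt{1166}}{4}}$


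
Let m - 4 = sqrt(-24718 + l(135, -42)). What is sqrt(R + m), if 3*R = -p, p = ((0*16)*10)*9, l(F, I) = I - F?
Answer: sqrt(4 + I*sqrt(24895)) ≈ 8.9953 + 8.7702*I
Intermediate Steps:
p = 0 (p = (0*10)*9 = 0*9 = 0)
m = 4 + I*sqrt(24895) (m = 4 + sqrt(-24718 + (-42 - 1*135)) = 4 + sqrt(-24718 + (-42 - 135)) = 4 + sqrt(-24718 - 177) = 4 + sqrt(-24895) = 4 + I*sqrt(24895) ≈ 4.0 + 157.78*I)
R = 0 (R = (-1*0)/3 = (1/3)*0 = 0)
sqrt(R + m) = sqrt(0 + (4 + I*sqrt(24895))) = sqrt(4 + I*sqrt(24895))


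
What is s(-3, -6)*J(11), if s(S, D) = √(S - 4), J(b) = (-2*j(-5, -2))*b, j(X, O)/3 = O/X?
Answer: -132*I*√7/5 ≈ -69.848*I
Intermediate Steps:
j(X, O) = 3*O/X (j(X, O) = 3*(O/X) = 3*O/X)
J(b) = -12*b/5 (J(b) = (-6*(-2)/(-5))*b = (-6*(-2)*(-1)/5)*b = (-2*6/5)*b = -12*b/5)
s(S, D) = √(-4 + S)
s(-3, -6)*J(11) = √(-4 - 3)*(-12/5*11) = √(-7)*(-132/5) = (I*√7)*(-132/5) = -132*I*√7/5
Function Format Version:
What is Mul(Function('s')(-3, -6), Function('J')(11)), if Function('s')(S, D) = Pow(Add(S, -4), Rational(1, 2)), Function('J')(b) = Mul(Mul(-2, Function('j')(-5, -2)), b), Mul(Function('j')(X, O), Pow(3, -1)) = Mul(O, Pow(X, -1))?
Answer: Mul(Rational(-132, 5), I, Pow(7, Rational(1, 2))) ≈ Mul(-69.848, I)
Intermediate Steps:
Function('j')(X, O) = Mul(3, O, Pow(X, -1)) (Function('j')(X, O) = Mul(3, Mul(O, Pow(X, -1))) = Mul(3, O, Pow(X, -1)))
Function('J')(b) = Mul(Rational(-12, 5), b) (Function('J')(b) = Mul(Mul(-2, Mul(3, -2, Pow(-5, -1))), b) = Mul(Mul(-2, Mul(3, -2, Rational(-1, 5))), b) = Mul(Mul(-2, Rational(6, 5)), b) = Mul(Rational(-12, 5), b))
Function('s')(S, D) = Pow(Add(-4, S), Rational(1, 2))
Mul(Function('s')(-3, -6), Function('J')(11)) = Mul(Pow(Add(-4, -3), Rational(1, 2)), Mul(Rational(-12, 5), 11)) = Mul(Pow(-7, Rational(1, 2)), Rational(-132, 5)) = Mul(Mul(I, Pow(7, Rational(1, 2))), Rational(-132, 5)) = Mul(Rational(-132, 5), I, Pow(7, Rational(1, 2)))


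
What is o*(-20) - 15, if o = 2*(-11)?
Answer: 425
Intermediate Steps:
o = -22
o*(-20) - 15 = -22*(-20) - 15 = 440 - 15 = 425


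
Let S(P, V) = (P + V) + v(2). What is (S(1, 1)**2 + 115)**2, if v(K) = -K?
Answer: 13225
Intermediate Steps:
S(P, V) = -2 + P + V (S(P, V) = (P + V) - 1*2 = (P + V) - 2 = -2 + P + V)
(S(1, 1)**2 + 115)**2 = ((-2 + 1 + 1)**2 + 115)**2 = (0**2 + 115)**2 = (0 + 115)**2 = 115**2 = 13225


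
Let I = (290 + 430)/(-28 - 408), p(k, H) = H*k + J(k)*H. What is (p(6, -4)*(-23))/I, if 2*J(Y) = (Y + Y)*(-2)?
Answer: 5014/15 ≈ 334.27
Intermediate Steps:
J(Y) = -2*Y (J(Y) = ((Y + Y)*(-2))/2 = ((2*Y)*(-2))/2 = (-4*Y)/2 = -2*Y)
p(k, H) = -H*k (p(k, H) = H*k + (-2*k)*H = H*k - 2*H*k = -H*k)
I = -180/109 (I = 720/(-436) = 720*(-1/436) = -180/109 ≈ -1.6514)
(p(6, -4)*(-23))/I = (-1*(-4)*6*(-23))/(-180/109) = (24*(-23))*(-109/180) = -552*(-109/180) = 5014/15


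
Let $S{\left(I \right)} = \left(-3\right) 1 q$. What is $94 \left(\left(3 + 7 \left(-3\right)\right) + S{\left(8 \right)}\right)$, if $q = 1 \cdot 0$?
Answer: $-1692$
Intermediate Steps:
$q = 0$
$S{\left(I \right)} = 0$ ($S{\left(I \right)} = \left(-3\right) 1 \cdot 0 = \left(-3\right) 0 = 0$)
$94 \left(\left(3 + 7 \left(-3\right)\right) + S{\left(8 \right)}\right) = 94 \left(\left(3 + 7 \left(-3\right)\right) + 0\right) = 94 \left(\left(3 - 21\right) + 0\right) = 94 \left(-18 + 0\right) = 94 \left(-18\right) = -1692$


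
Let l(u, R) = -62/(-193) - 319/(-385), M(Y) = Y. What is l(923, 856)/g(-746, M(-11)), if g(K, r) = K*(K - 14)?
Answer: 7767/3829814800 ≈ 2.0280e-6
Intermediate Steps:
g(K, r) = K*(-14 + K)
l(u, R) = 7767/6755 (l(u, R) = -62*(-1/193) - 319*(-1/385) = 62/193 + 29/35 = 7767/6755)
l(923, 856)/g(-746, M(-11)) = 7767/(6755*((-746*(-14 - 746)))) = 7767/(6755*((-746*(-760)))) = (7767/6755)/566960 = (7767/6755)*(1/566960) = 7767/3829814800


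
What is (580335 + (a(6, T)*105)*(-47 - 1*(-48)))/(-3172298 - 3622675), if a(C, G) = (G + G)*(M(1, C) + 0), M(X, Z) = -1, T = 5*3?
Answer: -192395/2264991 ≈ -0.084943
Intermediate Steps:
T = 15
a(C, G) = -2*G (a(C, G) = (G + G)*(-1 + 0) = (2*G)*(-1) = -2*G)
(580335 + (a(6, T)*105)*(-47 - 1*(-48)))/(-3172298 - 3622675) = (580335 + (-2*15*105)*(-47 - 1*(-48)))/(-3172298 - 3622675) = (580335 + (-30*105)*(-47 + 48))/(-6794973) = (580335 - 3150*1)*(-1/6794973) = (580335 - 3150)*(-1/6794973) = 577185*(-1/6794973) = -192395/2264991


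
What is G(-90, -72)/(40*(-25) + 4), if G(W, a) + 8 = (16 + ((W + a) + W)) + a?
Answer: 79/249 ≈ 0.31727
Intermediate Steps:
G(W, a) = 8 + 2*W + 2*a (G(W, a) = -8 + ((16 + ((W + a) + W)) + a) = -8 + ((16 + (a + 2*W)) + a) = -8 + ((16 + a + 2*W) + a) = -8 + (16 + 2*W + 2*a) = 8 + 2*W + 2*a)
G(-90, -72)/(40*(-25) + 4) = (8 + 2*(-90) + 2*(-72))/(40*(-25) + 4) = (8 - 180 - 144)/(-1000 + 4) = -316/(-996) = -316*(-1/996) = 79/249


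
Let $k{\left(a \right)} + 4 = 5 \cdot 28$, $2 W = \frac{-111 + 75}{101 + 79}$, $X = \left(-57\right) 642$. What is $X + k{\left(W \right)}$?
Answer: $-36458$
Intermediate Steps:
$X = -36594$
$W = - \frac{1}{10}$ ($W = \frac{\left(-111 + 75\right) \frac{1}{101 + 79}}{2} = \frac{\left(-36\right) \frac{1}{180}}{2} = \frac{1}{2} \left(- \frac{1}{5}\right) = - \frac{1}{10} \approx -0.1$)
$k{\left(a \right)} = 136$ ($k{\left(a \right)} = -4 + 5 \cdot 28 = -4 + 140 = 136$)
$X + k{\left(W \right)} = -36594 + 136 = -36458$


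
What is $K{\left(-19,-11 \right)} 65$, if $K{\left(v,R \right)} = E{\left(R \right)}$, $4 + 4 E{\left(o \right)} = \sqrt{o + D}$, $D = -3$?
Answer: $-65 + \frac{65 i \sqrt{14}}{4} \approx -65.0 + 60.802 i$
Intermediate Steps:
$E{\left(o \right)} = -1 + \frac{\sqrt{-3 + o}}{4}$ ($E{\left(o \right)} = -1 + \frac{\sqrt{o - 3}}{4} = -1 + \frac{\sqrt{-3 + o}}{4}$)
$K{\left(v,R \right)} = -1 + \frac{\sqrt{-3 + R}}{4}$
$K{\left(-19,-11 \right)} 65 = \left(-1 + \frac{\sqrt{-3 - 11}}{4}\right) 65 = \left(-1 + \frac{\sqrt{-14}}{4}\right) 65 = \left(-1 + \frac{i \sqrt{14}}{4}\right) 65 = -65 + \frac{65 i \sqrt{14}}{4}$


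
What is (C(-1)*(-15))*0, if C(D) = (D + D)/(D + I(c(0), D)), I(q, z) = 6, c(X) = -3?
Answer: 0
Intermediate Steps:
C(D) = 2*D/(6 + D) (C(D) = (D + D)/(D + 6) = (2*D)/(6 + D) = 2*D/(6 + D))
(C(-1)*(-15))*0 = ((2*(-1)/(6 - 1))*(-15))*0 = ((2*(-1)/5)*(-15))*0 = ((2*(-1)*(1/5))*(-15))*0 = -2/5*(-15)*0 = 6*0 = 0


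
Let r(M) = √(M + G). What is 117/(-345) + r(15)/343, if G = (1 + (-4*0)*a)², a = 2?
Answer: -12917/39445 ≈ -0.32747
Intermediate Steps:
G = 1 (G = (1 - 4*0*2)² = (1 + 0*2)² = (1 + 0)² = 1² = 1)
r(M) = √(1 + M) (r(M) = √(M + 1) = √(1 + M))
117/(-345) + r(15)/343 = 117/(-345) + √(1 + 15)/343 = 117*(-1/345) + √16*(1/343) = -39/115 + 4*(1/343) = -39/115 + 4/343 = -12917/39445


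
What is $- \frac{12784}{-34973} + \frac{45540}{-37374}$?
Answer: $- \frac{185813534}{217846817} \approx -0.85295$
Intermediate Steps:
$- \frac{12784}{-34973} + \frac{45540}{-37374} = \left(-12784\right) \left(- \frac{1}{34973}\right) + 45540 \left(- \frac{1}{37374}\right) = \frac{12784}{34973} - \frac{7590}{6229} = - \frac{185813534}{217846817}$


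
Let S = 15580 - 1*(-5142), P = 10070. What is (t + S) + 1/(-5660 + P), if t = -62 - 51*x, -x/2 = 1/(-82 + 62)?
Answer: 9108811/441 ≈ 20655.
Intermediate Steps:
x = 1/10 (x = -2/(-82 + 62) = -2/(-20) = -2*(-1/20) = 1/10 ≈ 0.10000)
S = 20722 (S = 15580 + 5142 = 20722)
t = -671/10 (t = -62 - 51*1/10 = -62 - 51/10 = -671/10 ≈ -67.100)
(t + S) + 1/(-5660 + P) = (-671/10 + 20722) + 1/(-5660 + 10070) = 206549/10 + 1/4410 = 9108811/441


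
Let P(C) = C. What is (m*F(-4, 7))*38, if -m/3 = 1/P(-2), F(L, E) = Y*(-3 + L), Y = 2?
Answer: -798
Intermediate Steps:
F(L, E) = -6 + 2*L (F(L, E) = 2*(-3 + L) = -6 + 2*L)
m = 3/2 (m = -3/(-2) = -3*(-1/2) = 3/2 ≈ 1.5000)
(m*F(-4, 7))*38 = (3*(-6 + 2*(-4))/2)*38 = (3*(-6 - 8)/2)*38 = ((3/2)*(-14))*38 = -21*38 = -798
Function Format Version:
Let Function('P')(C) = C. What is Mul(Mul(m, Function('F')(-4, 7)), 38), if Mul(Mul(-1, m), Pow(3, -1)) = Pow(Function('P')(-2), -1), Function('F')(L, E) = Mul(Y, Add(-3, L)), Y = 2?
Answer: -798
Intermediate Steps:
Function('F')(L, E) = Add(-6, Mul(2, L)) (Function('F')(L, E) = Mul(2, Add(-3, L)) = Add(-6, Mul(2, L)))
m = Rational(3, 2) (m = Mul(-3, Pow(-2, -1)) = Mul(-3, Rational(-1, 2)) = Rational(3, 2) ≈ 1.5000)
Mul(Mul(m, Function('F')(-4, 7)), 38) = Mul(Mul(Rational(3, 2), Add(-6, Mul(2, -4))), 38) = Mul(Mul(Rational(3, 2), Add(-6, -8)), 38) = Mul(Mul(Rational(3, 2), -14), 38) = Mul(-21, 38) = -798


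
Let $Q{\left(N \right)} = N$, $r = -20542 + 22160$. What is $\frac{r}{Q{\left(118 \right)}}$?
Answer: $\frac{809}{59} \approx 13.712$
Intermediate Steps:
$r = 1618$
$\frac{r}{Q{\left(118 \right)}} = \frac{1618}{118} = 1618 \cdot \frac{1}{118} = \frac{809}{59}$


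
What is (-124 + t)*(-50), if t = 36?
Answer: 4400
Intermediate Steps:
(-124 + t)*(-50) = (-124 + 36)*(-50) = -88*(-50) = 4400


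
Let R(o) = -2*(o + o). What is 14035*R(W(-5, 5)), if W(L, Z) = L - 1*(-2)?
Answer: 168420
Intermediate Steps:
W(L, Z) = 2 + L (W(L, Z) = L + 2 = 2 + L)
R(o) = -4*o
14035*R(W(-5, 5)) = 14035*(-4*(2 - 5)) = 14035*(-4*(-3)) = 14035*12 = 168420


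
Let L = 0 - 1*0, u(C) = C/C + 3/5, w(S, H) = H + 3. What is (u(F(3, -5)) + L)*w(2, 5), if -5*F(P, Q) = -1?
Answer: 64/5 ≈ 12.800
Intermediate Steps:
w(S, H) = 3 + H
F(P, Q) = 1/5 (F(P, Q) = -1/5*(-1) = 1/5)
u(C) = 8/5 (u(C) = 1 + 3*(1/5) = 1 + 3/5 = 8/5)
L = 0 (L = 0 + 0 = 0)
(u(F(3, -5)) + L)*w(2, 5) = (8/5 + 0)*(3 + 5) = (8/5)*8 = 64/5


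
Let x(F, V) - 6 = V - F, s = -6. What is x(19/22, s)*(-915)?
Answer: 17385/22 ≈ 790.23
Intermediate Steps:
x(F, V) = 6 + V - F (x(F, V) = 6 + (V - F) = 6 + V - F)
x(19/22, s)*(-915) = (6 - 6 - 19/22)*(-915) = -19/22*(-915) = 17385/22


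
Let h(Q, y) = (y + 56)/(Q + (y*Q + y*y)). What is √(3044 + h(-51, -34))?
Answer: √24534461982/2839 ≈ 55.173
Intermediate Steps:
h(Q, y) = (56 + y)/(Q + y² + Q*y) (h(Q, y) = (56 + y)/(Q + (Q*y + y²)) = (56 + y)/(Q + (y² + Q*y)) = (56 + y)/(Q + y² + Q*y))
√(3044 + h(-51, -34)) = √(3044 + (56 - 34)/(-51 + (-34)² - 51*(-34))) = √(3044 + 22/(-51 + 1156 + 1734)) = √(3044 + 22/2839) = √(8641938/2839) = √24534461982/2839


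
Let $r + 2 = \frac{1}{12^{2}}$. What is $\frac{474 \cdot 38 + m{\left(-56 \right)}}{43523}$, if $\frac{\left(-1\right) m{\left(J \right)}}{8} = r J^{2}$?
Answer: $\frac{612124}{391707} \approx 1.5627$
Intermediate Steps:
$r = - \frac{287}{144}$ ($r = -2 + \frac{1}{12^{2}} = -2 + \frac{1}{144} = - \frac{287}{144} \approx -1.9931$)
$m{\left(J \right)} = \frac{287 J^{2}}{18}$ ($m{\left(J \right)} = - 8 \left(- \frac{287 J^{2}}{144}\right) = \frac{287 J^{2}}{18}$)
$\frac{474 \cdot 38 + m{\left(-56 \right)}}{43523} = \frac{474 \cdot 38 + \frac{287 \left(-56\right)^{2}}{18}}{43523} = \left(18012 + \frac{287}{18} \cdot 3136\right) \frac{1}{43523} = \left(18012 + \frac{450016}{9}\right) \frac{1}{43523} = \frac{612124}{9} \cdot \frac{1}{43523} = \frac{612124}{391707}$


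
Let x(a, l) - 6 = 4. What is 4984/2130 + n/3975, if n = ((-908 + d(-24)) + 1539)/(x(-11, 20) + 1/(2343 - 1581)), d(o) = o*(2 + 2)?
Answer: 202468022/86033469 ≈ 2.3534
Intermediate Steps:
x(a, l) = 10 (x(a, l) = 6 + 4 = 10)
d(o) = 4*o (d(o) = o*4 = 4*o)
n = 407670/7621 (n = ((-908 + 4*(-24)) + 1539)/(10 + 1/(2343 - 1581)) = ((-908 - 96) + 1539)/(10 + 1/762) = (-1004 + 1539)/(10 + 1/762) = 535/(7621/762) = 535*(762/7621) = 407670/7621 ≈ 53.493)
4984/2130 + n/3975 = 4984/2130 + (407670/7621)/3975 = 4984*(1/2130) + (407670/7621)*(1/3975) = 2492/1065 + 27178/2019565 = 202468022/86033469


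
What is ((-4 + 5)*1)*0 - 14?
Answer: -14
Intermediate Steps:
((-4 + 5)*1)*0 - 14 = (1*1)*0 - 14 = 1*0 - 14 = 0 - 14 = -14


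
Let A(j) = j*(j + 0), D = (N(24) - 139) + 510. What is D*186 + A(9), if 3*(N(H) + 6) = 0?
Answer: 67971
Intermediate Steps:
N(H) = -6 (N(H) = -6 + (⅓)*0 = -6 + 0 = -6)
D = 365 (D = (-6 - 139) + 510 = -145 + 510 = 365)
A(j) = j² (A(j) = j*j = j²)
D*186 + A(9) = 365*186 + 9² = 67890 + 81 = 67971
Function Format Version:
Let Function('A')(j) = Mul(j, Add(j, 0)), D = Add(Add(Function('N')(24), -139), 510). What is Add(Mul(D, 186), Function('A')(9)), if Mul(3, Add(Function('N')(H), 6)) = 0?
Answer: 67971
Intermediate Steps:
Function('N')(H) = -6 (Function('N')(H) = Add(-6, Mul(Rational(1, 3), 0)) = Add(-6, 0) = -6)
D = 365 (D = Add(Add(-6, -139), 510) = Add(-145, 510) = 365)
Function('A')(j) = Pow(j, 2) (Function('A')(j) = Mul(j, j) = Pow(j, 2))
Add(Mul(D, 186), Function('A')(9)) = Add(Mul(365, 186), Pow(9, 2)) = Add(67890, 81) = 67971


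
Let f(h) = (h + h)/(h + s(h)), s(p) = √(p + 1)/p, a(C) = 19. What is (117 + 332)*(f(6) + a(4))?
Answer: 12160267/1289 - 32328*√7/1289 ≈ 9367.5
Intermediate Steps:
s(p) = √(1 + p)/p
f(h) = 2*h/(h + √(1 + h)/h) (f(h) = (h + h)/(h + √(1 + h)/h) = (2*h)/(h + √(1 + h)/h) = 2*h/(h + √(1 + h)/h))
(117 + 332)*(f(6) + a(4)) = (117 + 332)*(2*6²/(6² + √(1 + 6)) + 19) = 449*(2*36/(36 + √7) + 19) = 449*(72/(36 + √7) + 19) = 449*(19 + 72/(36 + √7)) = 8531 + 32328/(36 + √7)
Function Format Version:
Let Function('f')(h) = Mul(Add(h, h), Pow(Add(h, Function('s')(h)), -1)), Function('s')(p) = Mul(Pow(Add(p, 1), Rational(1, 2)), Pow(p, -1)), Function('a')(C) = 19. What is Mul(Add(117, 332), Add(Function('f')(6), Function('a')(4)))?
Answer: Add(Rational(12160267, 1289), Mul(Rational(-32328, 1289), Pow(7, Rational(1, 2)))) ≈ 9367.5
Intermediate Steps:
Function('s')(p) = Mul(Pow(p, -1), Pow(Add(1, p), Rational(1, 2))) (Function('s')(p) = Mul(Pow(Add(1, p), Rational(1, 2)), Pow(p, -1)) = Mul(Pow(p, -1), Pow(Add(1, p), Rational(1, 2))))
Function('f')(h) = Mul(2, h, Pow(Add(h, Mul(Pow(h, -1), Pow(Add(1, h), Rational(1, 2)))), -1)) (Function('f')(h) = Mul(Add(h, h), Pow(Add(h, Mul(Pow(h, -1), Pow(Add(1, h), Rational(1, 2)))), -1)) = Mul(Mul(2, h), Pow(Add(h, Mul(Pow(h, -1), Pow(Add(1, h), Rational(1, 2)))), -1)) = Mul(2, h, Pow(Add(h, Mul(Pow(h, -1), Pow(Add(1, h), Rational(1, 2)))), -1)))
Mul(Add(117, 332), Add(Function('f')(6), Function('a')(4))) = Mul(Add(117, 332), Add(Mul(2, Pow(6, 2), Pow(Add(Pow(6, 2), Pow(Add(1, 6), Rational(1, 2))), -1)), 19)) = Mul(449, Add(Mul(2, 36, Pow(Add(36, Pow(7, Rational(1, 2))), -1)), 19)) = Mul(449, Add(Mul(72, Pow(Add(36, Pow(7, Rational(1, 2))), -1)), 19)) = Mul(449, Add(19, Mul(72, Pow(Add(36, Pow(7, Rational(1, 2))), -1)))) = Add(8531, Mul(32328, Pow(Add(36, Pow(7, Rational(1, 2))), -1)))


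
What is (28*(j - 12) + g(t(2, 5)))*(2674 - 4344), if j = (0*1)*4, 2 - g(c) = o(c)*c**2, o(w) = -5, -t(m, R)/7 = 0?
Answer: 557780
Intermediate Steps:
t(m, R) = 0 (t(m, R) = -7*0 = 0)
g(c) = 2 + 5*c**2 (g(c) = 2 - (-5)*c**2 = 2 + 5*c**2)
j = 0 (j = 0*4 = 0)
(28*(j - 12) + g(t(2, 5)))*(2674 - 4344) = (28*(0 - 12) + (2 + 5*0**2))*(2674 - 4344) = (28*(-12) + (2 + 5*0))*(-1670) = (-336 + (2 + 0))*(-1670) = (-336 + 2)*(-1670) = -334*(-1670) = 557780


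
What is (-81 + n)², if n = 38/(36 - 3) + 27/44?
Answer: 109390681/17424 ≈ 6278.2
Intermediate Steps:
n = 233/132 (n = 38/33 + 27*(1/44) = 38*(1/33) + 27/44 = 38/33 + 27/44 = 233/132 ≈ 1.7652)
(-81 + n)² = (-81 + 233/132)² = (-10459/132)² = 109390681/17424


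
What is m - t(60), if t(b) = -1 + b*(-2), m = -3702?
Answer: -3581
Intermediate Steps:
t(b) = -1 - 2*b
m - t(60) = -3702 - (-1 - 2*60) = -3702 - (-1 - 120) = -3702 - 1*(-121) = -3702 + 121 = -3581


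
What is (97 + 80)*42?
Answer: 7434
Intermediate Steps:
(97 + 80)*42 = 177*42 = 7434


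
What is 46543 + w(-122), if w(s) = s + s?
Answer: 46299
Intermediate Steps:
w(s) = 2*s
46543 + w(-122) = 46543 + 2*(-122) = 46543 - 244 = 46299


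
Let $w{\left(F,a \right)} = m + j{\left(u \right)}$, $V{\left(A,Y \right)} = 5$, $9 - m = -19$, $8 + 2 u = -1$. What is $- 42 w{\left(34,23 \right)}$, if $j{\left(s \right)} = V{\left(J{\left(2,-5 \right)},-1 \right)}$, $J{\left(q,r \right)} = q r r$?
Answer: $-1386$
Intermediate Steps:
$u = - \frac{9}{2}$ ($u = -4 + \frac{1}{2} \left(-1\right) = -4 - \frac{1}{2} = - \frac{9}{2} \approx -4.5$)
$m = 28$ ($m = 9 - -19 = 9 + 19 = 28$)
$J{\left(q,r \right)} = q r^{2}$
$j{\left(s \right)} = 5$
$w{\left(F,a \right)} = 33$ ($w{\left(F,a \right)} = 28 + 5 = 33$)
$- 42 w{\left(34,23 \right)} = \left(-42\right) 33 = -1386$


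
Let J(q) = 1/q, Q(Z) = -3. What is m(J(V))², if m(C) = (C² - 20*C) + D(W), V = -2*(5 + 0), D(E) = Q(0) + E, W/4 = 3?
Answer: 1212201/10000 ≈ 121.22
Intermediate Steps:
W = 12 (W = 4*3 = 12)
D(E) = -3 + E
V = -10 (V = -2*5 = -10)
m(C) = 9 + C² - 20*C (m(C) = (C² - 20*C) + (-3 + 12) = (C² - 20*C) + 9 = 9 + C² - 20*C)
m(J(V))² = (9 + (1/(-10))² - 20/(-10))² = (9 + (-⅒)² - 20*(-⅒))² = (9 + 1/100 + 2)² = (1101/100)² = 1212201/10000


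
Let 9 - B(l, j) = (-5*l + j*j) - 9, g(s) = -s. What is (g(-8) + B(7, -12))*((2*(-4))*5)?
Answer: 3320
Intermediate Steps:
B(l, j) = 18 - j² + 5*l (B(l, j) = 9 - ((-5*l + j*j) - 9) = 9 - ((-5*l + j²) - 9) = 9 - ((j² - 5*l) - 9) = 9 - (-9 + j² - 5*l) = 9 + (9 - j² + 5*l) = 18 - j² + 5*l)
(g(-8) + B(7, -12))*((2*(-4))*5) = (-1*(-8) + (18 - 1*(-12)² + 5*7))*((2*(-4))*5) = (8 + (18 - 1*144 + 35))*(-8*5) = (8 + (18 - 144 + 35))*(-40) = (8 - 91)*(-40) = -83*(-40) = 3320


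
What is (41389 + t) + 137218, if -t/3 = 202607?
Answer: -429214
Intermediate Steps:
t = -607821 (t = -3*202607 = -607821)
(41389 + t) + 137218 = (41389 - 607821) + 137218 = -566432 + 137218 = -429214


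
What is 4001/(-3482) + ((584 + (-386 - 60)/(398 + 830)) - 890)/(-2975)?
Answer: -1663359519/1590098825 ≈ -1.0461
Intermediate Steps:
4001/(-3482) + ((584 + (-386 - 60)/(398 + 830)) - 890)/(-2975) = 4001*(-1/3482) + ((584 - 446/1228) - 890)*(-1/2975) = -4001/3482 + ((584 - 446*1/1228) - 890)*(-1/2975) = -4001/3482 + ((584 - 223/614) - 890)*(-1/2975) = -4001/3482 + (358353/614 - 890)*(-1/2975) = -4001/3482 - 188107/614*(-1/2975) = -4001/3482 + 188107/1826650 = -1663359519/1590098825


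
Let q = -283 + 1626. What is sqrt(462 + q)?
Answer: 19*sqrt(5) ≈ 42.485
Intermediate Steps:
q = 1343
sqrt(462 + q) = sqrt(462 + 1343) = sqrt(1805) = 19*sqrt(5)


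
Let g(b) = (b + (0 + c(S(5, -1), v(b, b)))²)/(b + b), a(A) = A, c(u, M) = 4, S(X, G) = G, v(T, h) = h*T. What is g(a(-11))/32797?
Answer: -5/721534 ≈ -6.9297e-6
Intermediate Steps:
v(T, h) = T*h
g(b) = (16 + b)/(2*b) (g(b) = (b + (0 + 4)²)/(b + b) = (b + 4²)/((2*b)) = (b + 16)*(1/(2*b)) = (16 + b)*(1/(2*b)) = (16 + b)/(2*b))
g(a(-11))/32797 = ((½)*(16 - 11)/(-11))/32797 = ((½)*(-1/11)*5)*(1/32797) = -5/22*1/32797 = -5/721534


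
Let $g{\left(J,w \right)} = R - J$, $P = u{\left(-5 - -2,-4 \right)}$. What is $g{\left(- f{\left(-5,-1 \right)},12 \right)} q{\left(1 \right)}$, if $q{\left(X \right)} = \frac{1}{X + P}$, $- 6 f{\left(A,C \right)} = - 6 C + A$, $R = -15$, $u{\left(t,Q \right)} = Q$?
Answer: $\frac{91}{18} \approx 5.0556$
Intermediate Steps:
$P = -4$
$f{\left(A,C \right)} = C - \frac{A}{6}$ ($f{\left(A,C \right)} = - \frac{- 6 C + A}{6} = - \frac{A - 6 C}{6} = C - \frac{A}{6}$)
$q{\left(X \right)} = \frac{1}{-4 + X}$ ($q{\left(X \right)} = \frac{1}{X - 4} = \frac{1}{-4 + X}$)
$g{\left(J,w \right)} = -15 - J$
$g{\left(- f{\left(-5,-1 \right)},12 \right)} q{\left(1 \right)} = \frac{-15 - - (-1 - - \frac{5}{6})}{-4 + 1} = \frac{-15 - - (-1 + \frac{5}{6})}{-3} = \left(-15 - \left(-1\right) \left(- \frac{1}{6}\right)\right) \left(- \frac{1}{3}\right) = \left(-15 - \frac{1}{6}\right) \left(- \frac{1}{3}\right) = \left(- \frac{91}{6}\right) \left(- \frac{1}{3}\right) = \frac{91}{18}$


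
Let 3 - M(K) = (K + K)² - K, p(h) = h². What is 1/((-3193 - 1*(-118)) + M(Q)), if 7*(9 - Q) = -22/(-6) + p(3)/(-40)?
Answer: -3600/12071011 ≈ -0.00029824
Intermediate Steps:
Q = 1021/120 (Q = 9 - (-22/(-6) + 3²/(-40))/7 = 9 - (-22*(-⅙) + 9*(-1/40))/7 = 9 - (11/3 - 9/40)/7 = 9 - ⅐*413/120 = 9 - 59/120 = 1021/120 ≈ 8.5083)
M(K) = 3 + K - 4*K² (M(K) = 3 - ((K + K)² - K) = 3 - ((2*K)² - K) = 3 - (4*K² - K) = 3 - (-K + 4*K²) = 3 + (K - 4*K²) = 3 + K - 4*K²)
1/((-3193 - 1*(-118)) + M(Q)) = 1/((-3193 - 1*(-118)) + (3 + 1021/120 - 4*(1021/120)²)) = 1/((-3193 + 118) + (3 + 1021/120 - 4*1042441/14400)) = 1/(-3075 + (3 + 1021/120 - 1042441/3600)) = 1/(-3075 - 1001011/3600) = 1/(-12071011/3600) = -3600/12071011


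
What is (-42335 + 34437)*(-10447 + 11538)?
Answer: -8616718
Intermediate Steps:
(-42335 + 34437)*(-10447 + 11538) = -7898*1091 = -8616718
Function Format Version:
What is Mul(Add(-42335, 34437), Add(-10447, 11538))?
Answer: -8616718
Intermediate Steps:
Mul(Add(-42335, 34437), Add(-10447, 11538)) = Mul(-7898, 1091) = -8616718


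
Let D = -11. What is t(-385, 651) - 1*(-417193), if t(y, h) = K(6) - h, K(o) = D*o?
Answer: 416476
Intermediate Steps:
K(o) = -11*o
t(y, h) = -66 - h (t(y, h) = -11*6 - h = -66 - h)
t(-385, 651) - 1*(-417193) = (-66 - 1*651) - 1*(-417193) = (-66 - 651) + 417193 = -717 + 417193 = 416476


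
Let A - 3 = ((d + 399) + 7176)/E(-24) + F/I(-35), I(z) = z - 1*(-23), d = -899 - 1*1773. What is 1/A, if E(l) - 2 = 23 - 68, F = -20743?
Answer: 516/834661 ≈ 0.00061821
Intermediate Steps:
d = -2672 (d = -899 - 1773 = -2672)
I(z) = 23 + z (I(z) = z + 23 = 23 + z)
E(l) = -43 (E(l) = 2 + (23 - 68) = 2 - 45 = -43)
A = 834661/516 (A = 3 + (((-2672 + 399) + 7176)/(-43) - 20743/(23 - 35)) = 3 + ((-2273 + 7176)*(-1/43) - 20743/(-12)) = 3 + (4903*(-1/43) - 20743*(-1/12)) = 3 + (-4903/43 + 20743/12) = 3 + 833113/516 = 834661/516 ≈ 1617.6)
1/A = 1/(834661/516) = 516/834661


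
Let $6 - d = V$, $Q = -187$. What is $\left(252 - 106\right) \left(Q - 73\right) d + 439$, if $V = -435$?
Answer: $-16739921$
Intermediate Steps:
$d = 441$ ($d = 6 - -435 = 6 + 435 = 441$)
$\left(252 - 106\right) \left(Q - 73\right) d + 439 = \left(252 - 106\right) \left(-187 - 73\right) 441 + 439 = 146 \left(-260\right) 441 + 439 = \left(-37960\right) 441 + 439 = -16740360 + 439 = -16739921$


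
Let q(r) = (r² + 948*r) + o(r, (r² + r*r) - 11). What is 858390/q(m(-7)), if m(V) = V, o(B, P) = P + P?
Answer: -858390/6413 ≈ -133.85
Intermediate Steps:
o(B, P) = 2*P
q(r) = -22 + 5*r² + 948*r (q(r) = (r² + 948*r) + 2*((r² + r*r) - 11) = (r² + 948*r) + 2*((r² + r²) - 11) = (r² + 948*r) + 2*(2*r² - 11) = (r² + 948*r) + 2*(-11 + 2*r²) = (r² + 948*r) + (-22 + 4*r²) = -22 + 5*r² + 948*r)
858390/q(m(-7)) = 858390/(-22 + 5*(-7)² + 948*(-7)) = 858390/(-22 + 5*49 - 6636) = 858390/(-22 + 245 - 6636) = 858390/(-6413) = 858390*(-1/6413) = -858390/6413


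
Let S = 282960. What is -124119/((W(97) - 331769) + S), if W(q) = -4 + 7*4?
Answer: 124119/48785 ≈ 2.5442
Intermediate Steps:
W(q) = 24 (W(q) = -4 + 28 = 24)
-124119/((W(97) - 331769) + S) = -124119/((24 - 331769) + 282960) = -124119/(-331745 + 282960) = -124119/(-48785) = -124119*(-1/48785) = 124119/48785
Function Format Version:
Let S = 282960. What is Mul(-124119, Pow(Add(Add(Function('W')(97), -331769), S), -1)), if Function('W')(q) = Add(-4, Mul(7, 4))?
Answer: Rational(124119, 48785) ≈ 2.5442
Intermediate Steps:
Function('W')(q) = 24 (Function('W')(q) = Add(-4, 28) = 24)
Mul(-124119, Pow(Add(Add(Function('W')(97), -331769), S), -1)) = Mul(-124119, Pow(Add(Add(24, -331769), 282960), -1)) = Mul(-124119, Pow(Add(-331745, 282960), -1)) = Mul(-124119, Pow(-48785, -1)) = Mul(-124119, Rational(-1, 48785)) = Rational(124119, 48785)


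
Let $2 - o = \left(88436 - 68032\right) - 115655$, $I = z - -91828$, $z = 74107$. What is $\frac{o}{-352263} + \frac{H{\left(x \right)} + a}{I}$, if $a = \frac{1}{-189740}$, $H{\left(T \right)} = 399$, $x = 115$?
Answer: $- \frac{990775073943861}{3696942284704900} \approx -0.268$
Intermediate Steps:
$I = 165935$ ($I = 74107 - -91828 = 74107 + 91828 = 165935$)
$a = - \frac{1}{189740} \approx -5.2704 \cdot 10^{-6}$
$o = 95253$ ($o = 2 - \left(\left(88436 - 68032\right) - 115655\right) = 2 - \left(20404 - 115655\right) = 2 - -95251 = 2 + 95251 = 95253$)
$\frac{o}{-352263} + \frac{H{\left(x \right)} + a}{I} = \frac{95253}{-352263} + \frac{399 - \frac{1}{189740}}{165935} = 95253 \left(- \frac{1}{352263}\right) + \frac{75706259}{189740} \cdot \frac{1}{165935} = - \frac{31751}{117421} + \frac{75706259}{31484506900} = - \frac{990775073943861}{3696942284704900}$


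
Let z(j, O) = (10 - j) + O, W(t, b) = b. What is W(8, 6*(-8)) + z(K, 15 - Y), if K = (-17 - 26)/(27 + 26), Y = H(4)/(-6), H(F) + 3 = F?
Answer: -7003/318 ≈ -22.022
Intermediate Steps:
H(F) = -3 + F
Y = -⅙ (Y = (-3 + 4)/(-6) = 1*(-⅙) = -⅙ ≈ -0.16667)
K = -43/53 ≈ -0.81132
z(j, O) = 10 + O - j
W(8, 6*(-8)) + z(K, 15 - Y) = 6*(-8) + (10 + (15 - 1*(-⅙)) - 1*(-43/53)) = -48 + (10 + (15 + ⅙) + 43/53) = -48 + (10 + 91/6 + 43/53) = -48 + 8261/318 = -7003/318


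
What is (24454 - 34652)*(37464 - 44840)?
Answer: 75220448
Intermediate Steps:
(24454 - 34652)*(37464 - 44840) = -10198*(-7376) = 75220448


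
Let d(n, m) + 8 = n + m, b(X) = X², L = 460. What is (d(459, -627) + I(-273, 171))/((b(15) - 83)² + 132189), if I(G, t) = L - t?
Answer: 113/152353 ≈ 0.00074170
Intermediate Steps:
I(G, t) = 460 - t
d(n, m) = -8 + m + n (d(n, m) = -8 + (n + m) = -8 + (m + n) = -8 + m + n)
(d(459, -627) + I(-273, 171))/((b(15) - 83)² + 132189) = ((-8 - 627 + 459) + (460 - 1*171))/((15² - 83)² + 132189) = (-176 + (460 - 171))/((225 - 83)² + 132189) = (-176 + 289)/(142² + 132189) = 113/(20164 + 132189) = 113/152353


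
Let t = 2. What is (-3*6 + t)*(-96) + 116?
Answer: 1652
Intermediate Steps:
(-3*6 + t)*(-96) + 116 = (-3*6 + 2)*(-96) + 116 = (-18 + 2)*(-96) + 116 = -16*(-96) + 116 = 1536 + 116 = 1652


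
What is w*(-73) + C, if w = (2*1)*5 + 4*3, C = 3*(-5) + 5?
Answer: -1616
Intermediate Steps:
C = -10 (C = -15 + 5 = -10)
w = 22 (w = 2*5 + 12 = 10 + 12 = 22)
w*(-73) + C = 22*(-73) - 10 = -1606 - 10 = -1616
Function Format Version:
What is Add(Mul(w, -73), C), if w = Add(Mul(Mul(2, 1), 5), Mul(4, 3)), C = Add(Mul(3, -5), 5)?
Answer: -1616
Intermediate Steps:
C = -10 (C = Add(-15, 5) = -10)
w = 22 (w = Add(Mul(2, 5), 12) = Add(10, 12) = 22)
Add(Mul(w, -73), C) = Add(Mul(22, -73), -10) = Add(-1606, -10) = -1616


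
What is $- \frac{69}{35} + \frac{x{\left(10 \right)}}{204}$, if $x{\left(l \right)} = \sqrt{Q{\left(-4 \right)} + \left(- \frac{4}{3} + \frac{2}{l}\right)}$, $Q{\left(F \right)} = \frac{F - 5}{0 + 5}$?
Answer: $- \frac{69}{35} + \frac{i \sqrt{165}}{1530} \approx -1.9714 + 0.0083956 i$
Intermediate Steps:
$Q{\left(F \right)} = -1 + \frac{F}{5}$ ($Q{\left(F \right)} = \frac{-5 + F}{5} = \left(-5 + F\right) \frac{1}{5} = -1 + \frac{F}{5}$)
$x{\left(l \right)} = \sqrt{- \frac{47}{15} + \frac{2}{l}}$ ($x{\left(l \right)} = \sqrt{\left(-1 + \frac{1}{5} \left(-4\right)\right) + \left(- \frac{4}{3} + \frac{2}{l}\right)} = \sqrt{\left(-1 - \frac{4}{5}\right) + \left(\left(-4\right) \frac{1}{3} + \frac{2}{l}\right)} = \sqrt{- \frac{9}{5} - \left(\frac{4}{3} - \frac{2}{l}\right)} = \sqrt{- \frac{47}{15} + \frac{2}{l}}$)
$- \frac{69}{35} + \frac{x{\left(10 \right)}}{204} = - \frac{69}{35} + \frac{\frac{1}{15} \sqrt{-705 + \frac{450}{10}}}{204} = \left(-69\right) \frac{1}{35} + \frac{\sqrt{-705 + 450 \cdot \frac{1}{10}}}{15} \cdot \frac{1}{204} = - \frac{69}{35} + \frac{\sqrt{-705 + 45}}{15} \cdot \frac{1}{204} = - \frac{69}{35} + \frac{\sqrt{-660}}{15} \cdot \frac{1}{204} = - \frac{69}{35} + \frac{2 i \sqrt{165}}{15} \cdot \frac{1}{204} = - \frac{69}{35} + \frac{i \sqrt{165}}{1530}$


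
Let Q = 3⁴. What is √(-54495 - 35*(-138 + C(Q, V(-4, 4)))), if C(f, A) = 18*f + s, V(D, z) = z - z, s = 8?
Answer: 5*I*√4039 ≈ 317.77*I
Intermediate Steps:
Q = 81
V(D, z) = 0
C(f, A) = 8 + 18*f (C(f, A) = 18*f + 8 = 8 + 18*f)
√(-54495 - 35*(-138 + C(Q, V(-4, 4)))) = √(-54495 - 35*(-138 + (8 + 18*81))) = √(-54495 - 35*(-138 + (8 + 1458))) = √(-54495 - 35*(-138 + 1466)) = √(-54495 - 35*1328) = √(-54495 - 46480) = √(-100975) = 5*I*√4039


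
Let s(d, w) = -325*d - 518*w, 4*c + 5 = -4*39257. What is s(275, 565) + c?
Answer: -1685213/4 ≈ -4.2130e+5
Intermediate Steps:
c = -157033/4 (c = -5/4 + (-4*39257)/4 = -5/4 + (1/4)*(-157028) = -5/4 - 39257 = -157033/4 ≈ -39258.)
s(d, w) = -518*w - 325*d
s(275, 565) + c = (-518*565 - 325*275) - 157033/4 = (-292670 - 89375) - 157033/4 = -382045 - 157033/4 = -1685213/4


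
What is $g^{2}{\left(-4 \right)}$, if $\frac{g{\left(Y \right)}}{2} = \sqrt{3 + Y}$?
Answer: $-4$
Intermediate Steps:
$g{\left(Y \right)} = 2 \sqrt{3 + Y}$
$g^{2}{\left(-4 \right)} = \left(2 \sqrt{3 - 4}\right)^{2} = \left(2 \sqrt{-1}\right)^{2} = \left(2 i\right)^{2} = -4$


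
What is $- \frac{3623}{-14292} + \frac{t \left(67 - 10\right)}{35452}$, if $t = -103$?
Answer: $\frac{5566783}{63334998} \approx 0.087894$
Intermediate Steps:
$- \frac{3623}{-14292} + \frac{t \left(67 - 10\right)}{35452} = - \frac{3623}{-14292} + \frac{\left(-103\right) \left(67 - 10\right)}{35452} = \left(-3623\right) \left(- \frac{1}{14292}\right) + \left(-103\right) 57 \cdot \frac{1}{35452} = \frac{3623}{14292} - \frac{5871}{35452} = \frac{5566783}{63334998}$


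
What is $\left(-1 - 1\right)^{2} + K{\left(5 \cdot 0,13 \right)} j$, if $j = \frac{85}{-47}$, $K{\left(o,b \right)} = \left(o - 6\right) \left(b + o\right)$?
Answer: $\frac{6818}{47} \approx 145.06$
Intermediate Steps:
$K{\left(o,b \right)} = \left(-6 + o\right) \left(b + o\right)$
$j = - \frac{85}{47}$ ($j = 85 \left(- \frac{1}{47}\right) = - \frac{85}{47} \approx -1.8085$)
$\left(-1 - 1\right)^{2} + K{\left(5 \cdot 0,13 \right)} j = \left(-1 - 1\right)^{2} + \left(\left(5 \cdot 0\right)^{2} - 78 - 6 \cdot 5 \cdot 0 + 13 \cdot 5 \cdot 0\right) \left(- \frac{85}{47}\right) = \left(-2\right)^{2} + \left(0^{2} - 78 - 0 + 13 \cdot 0\right) \left(- \frac{85}{47}\right) = 4 + \left(0 - 78 + 0 + 0\right) \left(- \frac{85}{47}\right) = 4 - - \frac{6630}{47} = 4 + \frac{6630}{47} = \frac{6818}{47}$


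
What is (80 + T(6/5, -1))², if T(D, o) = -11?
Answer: 4761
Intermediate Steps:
(80 + T(6/5, -1))² = (80 - 11)² = 69² = 4761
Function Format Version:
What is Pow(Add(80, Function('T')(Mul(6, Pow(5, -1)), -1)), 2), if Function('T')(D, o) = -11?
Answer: 4761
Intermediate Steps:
Pow(Add(80, Function('T')(Mul(6, Pow(5, -1)), -1)), 2) = Pow(Add(80, -11), 2) = Pow(69, 2) = 4761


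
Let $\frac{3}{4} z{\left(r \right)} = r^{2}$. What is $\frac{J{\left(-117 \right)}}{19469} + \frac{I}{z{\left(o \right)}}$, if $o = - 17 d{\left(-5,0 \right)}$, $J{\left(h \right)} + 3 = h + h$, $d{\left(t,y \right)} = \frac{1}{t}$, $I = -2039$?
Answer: $- \frac{2977570797}{22506164} \approx -132.3$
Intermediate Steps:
$J{\left(h \right)} = -3 + 2 h$ ($J{\left(h \right)} = -3 + \left(h + h\right) = -3 + 2 h$)
$o = \frac{17}{5}$ ($o = - \frac{17}{-5} = \left(-17\right) \left(- \frac{1}{5}\right) = \frac{17}{5} \approx 3.4$)
$z{\left(r \right)} = \frac{4 r^{2}}{3}$
$\frac{J{\left(-117 \right)}}{19469} + \frac{I}{z{\left(o \right)}} = \frac{-3 + 2 \left(-117\right)}{19469} - \frac{2039}{\frac{4}{3} \left(\frac{17}{5}\right)^{2}} = \left(-3 - 234\right) \frac{1}{19469} - \frac{2039}{\frac{4}{3} \cdot \frac{289}{25}} = \left(-237\right) \frac{1}{19469} - \frac{2039}{\frac{1156}{75}} = - \frac{237}{19469} - \frac{152925}{1156} = - \frac{2977570797}{22506164}$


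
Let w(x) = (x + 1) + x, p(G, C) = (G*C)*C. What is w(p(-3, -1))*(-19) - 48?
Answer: 47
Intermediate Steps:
p(G, C) = G*C² (p(G, C) = (C*G)*C = G*C²)
w(x) = 1 + 2*x (w(x) = (1 + x) + x = 1 + 2*x)
w(p(-3, -1))*(-19) - 48 = (1 + 2*(-3*(-1)²))*(-19) - 48 = (1 + 2*(-3*1))*(-19) - 48 = (1 + 2*(-3))*(-19) - 48 = (1 - 6)*(-19) - 48 = -5*(-19) - 48 = 95 - 48 = 47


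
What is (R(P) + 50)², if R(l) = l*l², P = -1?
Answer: 2401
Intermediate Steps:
R(l) = l³
(R(P) + 50)² = ((-1)³ + 50)² = (-1 + 50)² = 49² = 2401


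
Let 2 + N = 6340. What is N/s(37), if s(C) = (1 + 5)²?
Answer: 3169/18 ≈ 176.06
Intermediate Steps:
N = 6338 (N = -2 + 6340 = 6338)
s(C) = 36 (s(C) = 6² = 36)
N/s(37) = 6338/36 = 6338*(1/36) = 3169/18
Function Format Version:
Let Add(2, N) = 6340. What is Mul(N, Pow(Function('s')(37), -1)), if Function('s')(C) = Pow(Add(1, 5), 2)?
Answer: Rational(3169, 18) ≈ 176.06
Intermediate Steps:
N = 6338 (N = Add(-2, 6340) = 6338)
Function('s')(C) = 36 (Function('s')(C) = Pow(6, 2) = 36)
Mul(N, Pow(Function('s')(37), -1)) = Mul(6338, Pow(36, -1)) = Mul(6338, Rational(1, 36)) = Rational(3169, 18)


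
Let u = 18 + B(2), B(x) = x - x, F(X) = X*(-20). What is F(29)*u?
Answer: -10440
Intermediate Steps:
F(X) = -20*X
B(x) = 0
u = 18 (u = 18 + 0 = 18)
F(29)*u = -20*29*18 = -580*18 = -10440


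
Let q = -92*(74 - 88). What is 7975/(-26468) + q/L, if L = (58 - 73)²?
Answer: 32296409/5955300 ≈ 5.4231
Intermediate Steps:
q = 1288 (q = -92*(-14) = 1288)
L = 225 (L = (-15)² = 225)
7975/(-26468) + q/L = 7975/(-26468) + 1288/225 = 7975*(-1/26468) + 1288*(1/225) = -7975/26468 + 1288/225 = 32296409/5955300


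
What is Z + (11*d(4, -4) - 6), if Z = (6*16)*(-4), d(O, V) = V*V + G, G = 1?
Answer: -203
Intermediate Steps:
d(O, V) = 1 + V² (d(O, V) = V*V + 1 = V² + 1 = 1 + V²)
Z = -384 (Z = 96*(-4) = -384)
Z + (11*d(4, -4) - 6) = -384 + (11*(1 + (-4)²) - 6) = -384 + (11*(1 + 16) - 6) = -384 + (11*17 - 6) = -384 + (187 - 6) = -384 + 181 = -203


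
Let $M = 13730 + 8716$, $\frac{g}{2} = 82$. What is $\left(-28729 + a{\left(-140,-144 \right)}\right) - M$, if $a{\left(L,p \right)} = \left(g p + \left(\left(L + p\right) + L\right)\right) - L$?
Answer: $-75075$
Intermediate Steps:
$g = 164$ ($g = 2 \cdot 82 = 164$)
$M = 22446$
$a{\left(L,p \right)} = L + 165 p$ ($a{\left(L,p \right)} = \left(164 p + \left(\left(L + p\right) + L\right)\right) - L = \left(164 p + \left(p + 2 L\right)\right) - L = \left(2 L + 165 p\right) - L = L + 165 p$)
$\left(-28729 + a{\left(-140,-144 \right)}\right) - M = \left(-28729 + \left(-140 + 165 \left(-144\right)\right)\right) - 22446 = \left(-28729 - 23900\right) - 22446 = -52629 - 22446 = -75075$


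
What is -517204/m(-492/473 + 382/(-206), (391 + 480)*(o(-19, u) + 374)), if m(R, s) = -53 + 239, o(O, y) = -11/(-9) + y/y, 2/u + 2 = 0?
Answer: -8342/3 ≈ -2780.7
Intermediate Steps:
u = -1 (u = 2/(-2 + 0) = 2/(-2) = 2*(-1/2) = -1)
o(O, y) = 20/9 (o(O, y) = -11*(-1/9) + 1 = 11/9 + 1 = 20/9)
m(R, s) = 186
-517204/m(-492/473 + 382/(-206), (391 + 480)*(o(-19, u) + 374)) = -517204/186 = -517204*1/186 = -8342/3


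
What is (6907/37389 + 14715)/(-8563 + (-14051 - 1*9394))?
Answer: -275093021/598373556 ≈ -0.45973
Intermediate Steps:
(6907/37389 + 14715)/(-8563 + (-14051 - 1*9394)) = (6907*(1/37389) + 14715)/(-8563 + (-14051 - 9394)) = (6907/37389 + 14715)/(-8563 - 23445) = (550186042/37389)/(-32008) = (550186042/37389)*(-1/32008) = -275093021/598373556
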